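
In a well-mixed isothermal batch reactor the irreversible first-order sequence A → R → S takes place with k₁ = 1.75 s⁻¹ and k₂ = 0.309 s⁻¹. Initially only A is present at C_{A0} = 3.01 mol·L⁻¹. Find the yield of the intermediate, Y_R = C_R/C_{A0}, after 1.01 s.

0.681

Solving the coupled first-order balances gives C_R(t) = [k₁/(k₂−k₁)]·C_{A0}·(e^(−k₁t) − e^(−k₂t)).
e^(−k₁t) = e^(−1.75×1.01) = e^(−1.768) = 0.1708; e^(−k₂t) = e^(−0.3121) = 0.7319.
C_R = 1.75×3.01/(0.309−1.75) × (0.1708−0.7319) = (-3.655)×(-0.5612) = 2.051 mol·L⁻¹.
Y_R = C_R/C_{A0} = 2.051/3.01 = 0.681.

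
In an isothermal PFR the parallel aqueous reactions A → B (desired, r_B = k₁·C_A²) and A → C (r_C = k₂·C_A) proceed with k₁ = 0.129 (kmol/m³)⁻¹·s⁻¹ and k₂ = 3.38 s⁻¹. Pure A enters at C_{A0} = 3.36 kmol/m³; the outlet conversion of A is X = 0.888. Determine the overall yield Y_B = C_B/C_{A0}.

C_A = C_{A0}(1−X) = 0.3763 kmol/m³.
Along a PFR/batch, dC_C/dC_A = −r_C/(r_B+r_C) = −k₂/(k₂+k₁·C_A).
Integrating from C_{A0} to C_A: C_C = (3.38/0.129)·ln[(3.38+0.129·3.36)/(3.38+0.129·0.376)] = 26.20·ln(3.813/3.429) = 2.788 kmol/m³.
Then C_B = (C_{A0}−C_A) − C_C = 2.984 − 2.788 = 0.1959 kmol/m³.
Y_B = C_B/C_{A0} = 0.1959/3.36 = 0.0583.

0.0583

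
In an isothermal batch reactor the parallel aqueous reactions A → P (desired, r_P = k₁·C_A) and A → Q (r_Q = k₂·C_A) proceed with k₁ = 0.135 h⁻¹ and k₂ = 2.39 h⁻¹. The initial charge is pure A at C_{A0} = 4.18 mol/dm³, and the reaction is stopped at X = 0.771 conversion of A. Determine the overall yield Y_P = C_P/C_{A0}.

C_A = C_{A0}(1−X) = 0.9572 mol/dm³.
Both paths are first order in A, so the instantaneous fraction to P is constant: dC_P/d(−C_A) = k₁/(k₁+k₂) = 0.05347.
C_P = 0.05347·(C_{A0}−C_A) = 0.05347×3.223 = 0.172 mol/dm³.
Y_P = C_P/C_{A0} = 0.1723/4.18 = 0.0412.

0.0412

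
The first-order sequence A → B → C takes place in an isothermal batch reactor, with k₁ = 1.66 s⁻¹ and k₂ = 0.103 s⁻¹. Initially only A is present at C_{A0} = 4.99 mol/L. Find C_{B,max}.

4.15 mol/L

Evaluating C_B at t_opt = ln(k₂/k₁)/(k₂−k₁) gives C_{B,max}/C_{A0} = (k₁/k₂)^[k₂/(k₂−k₁)].
= (1.66/0.103)^(0.103/(0.103−1.66)) = (16.12)^(-0.06615) = 0.8320.
C_{B,max} = 0.8320×4.99 = 4.15 mol/L.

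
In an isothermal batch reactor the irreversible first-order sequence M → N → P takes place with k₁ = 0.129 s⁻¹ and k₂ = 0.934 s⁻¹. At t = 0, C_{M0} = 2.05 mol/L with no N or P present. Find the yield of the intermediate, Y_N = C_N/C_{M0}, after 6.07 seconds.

0.0727

The intermediate concentration in a first-order A→B→C sequence is C_N = k₁C_{M0}(e^(−k₁t) − e^(−k₂t))/(k₂−k₁).
e^(−k₁t) = e^(−0.129×6.07) = e^(−0.7830) = 0.4570; e^(−k₂t) = e^(−5.669) = 0.003450.
C_N = 0.129×2.05/(0.934−0.129) × (0.4570−0.003450) = 0.3285×0.4536 = 0.1490 mol/L.
Y_N = C_N/C_{M0} = 0.1490/2.05 = 0.0727.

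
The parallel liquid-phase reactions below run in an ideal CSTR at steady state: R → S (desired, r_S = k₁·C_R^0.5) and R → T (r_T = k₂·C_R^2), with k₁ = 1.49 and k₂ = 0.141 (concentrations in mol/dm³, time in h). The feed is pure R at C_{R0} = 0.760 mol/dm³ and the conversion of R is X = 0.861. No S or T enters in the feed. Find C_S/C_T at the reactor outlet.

308

Exit C_R = C_{R0}(1−X) = 0.760×0.139 = 0.1056 mol/dm³.
In a CSTR the entire volume is at exit conditions, so r_S = 1.49×0.1056^0.5 = 0.4843 and r_T = 0.141×0.1056^2 = 0.001574.
Overall selectivity = C_S/C_T = r_Sτ/(r_Tτ) = r_S/r_T = 308.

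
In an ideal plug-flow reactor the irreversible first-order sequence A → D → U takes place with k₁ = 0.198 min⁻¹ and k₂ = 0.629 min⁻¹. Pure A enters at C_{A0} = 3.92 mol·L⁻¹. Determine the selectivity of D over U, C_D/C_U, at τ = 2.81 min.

For first-order series with pure A initially, C_D(τ) = k₁C_{A0}/(k₂−k₁)·(e^(−k₁τ) − e^(−k₂τ)).
e^(−k₁τ) = e^(−0.198×2.81) = e^(−0.5564) = 0.5733; e^(−k₂τ) = e^(−1.767) = 0.1708.
C_D = 0.198×3.92/(0.629−0.198) × (0.5733−0.1708) = 1.801×0.4025 = 0.7249 mol·L⁻¹.
C_A = C_{A0}e^(−k₁τ) = 2.247 mol·L⁻¹, so C_U = C_{A0}−C_A−C_D = 0.9479 mol·L⁻¹; C_D/C_U = 0.765.

0.765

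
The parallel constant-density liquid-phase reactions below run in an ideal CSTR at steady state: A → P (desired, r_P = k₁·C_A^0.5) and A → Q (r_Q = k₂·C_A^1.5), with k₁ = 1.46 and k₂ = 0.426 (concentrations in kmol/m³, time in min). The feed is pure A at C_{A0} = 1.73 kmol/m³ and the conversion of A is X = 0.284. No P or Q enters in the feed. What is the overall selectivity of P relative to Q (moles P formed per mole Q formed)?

Exit C_A = C_{A0}(1−X) = 1.73×0.716 = 1.239 kmol/m³.
A CSTR operates uniformly at the exit composition, giving r_P = 1.625 and r_Q = 0.5873 (each k·C_A^n at C_A = 1.239).
Overall selectivity = C_P/C_Q = r_Pτ/(r_Qτ) = r_P/r_Q = 2.77.

2.77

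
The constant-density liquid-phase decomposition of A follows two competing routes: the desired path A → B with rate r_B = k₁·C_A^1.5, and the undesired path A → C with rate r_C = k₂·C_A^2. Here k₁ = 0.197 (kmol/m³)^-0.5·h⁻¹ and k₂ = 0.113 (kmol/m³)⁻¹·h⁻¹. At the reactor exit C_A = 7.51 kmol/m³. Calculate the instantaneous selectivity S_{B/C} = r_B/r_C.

S_{B/C} = r_B/r_C = (k₁·C_A^1.5)/(k₂·C_A^2) = (k₁/k₂)·C_A^-0.5.
= (0.197×7.510^1.5) / (0.113×7.510^2) = 4.054/6.373 = 0.636.
The undesired path is higher order in A, so low C_A (CSTR or dilute feed) favours B.

0.636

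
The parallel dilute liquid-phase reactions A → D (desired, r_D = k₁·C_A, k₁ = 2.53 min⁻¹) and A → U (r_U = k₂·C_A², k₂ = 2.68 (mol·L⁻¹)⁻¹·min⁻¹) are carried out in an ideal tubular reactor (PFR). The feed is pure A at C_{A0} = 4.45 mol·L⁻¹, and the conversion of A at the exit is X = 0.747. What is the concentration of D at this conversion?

0.904 mol·L⁻¹

C_A = C_{A0}(1−X) = 1.126 mol·L⁻¹.
Along a PFR/batch, dC_D/dC_A = −r_D/(r_D+r_U) = −k₁/(k₁+k₂·C_A).
Integrating from C_{A0} to C_A: C_D = (2.53/2.68)·ln[(2.53+2.68·4.45)/(2.53+2.68·1.13)] = 0.9440·ln(14.46/5.547) = 0.9042 mol·L⁻¹.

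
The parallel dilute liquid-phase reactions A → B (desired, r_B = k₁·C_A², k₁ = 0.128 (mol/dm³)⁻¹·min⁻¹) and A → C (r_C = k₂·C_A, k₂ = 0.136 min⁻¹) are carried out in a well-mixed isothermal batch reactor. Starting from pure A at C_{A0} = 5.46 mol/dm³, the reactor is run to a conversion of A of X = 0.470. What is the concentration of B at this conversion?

C_A = C_{A0}(1−X) = 2.894 mol/dm³.
Along a PFR/batch, dC_C/dC_A = −r_C/(r_B+r_C) = −k₂/(k₂+k₁·C_A).
Integrating from C_{A0} to C_A: C_C = (0.136/0.128)·ln[(0.136+0.128·5.46)/(0.136+0.128·2.89)] = 1.062·ln(0.8349/0.5064) = 0.5312 mol/dm³.
Then C_B = (C_{A0}−C_A) − C_C = 2.566 − 0.5312 = 2.035 mol/dm³.

2.04 mol/dm³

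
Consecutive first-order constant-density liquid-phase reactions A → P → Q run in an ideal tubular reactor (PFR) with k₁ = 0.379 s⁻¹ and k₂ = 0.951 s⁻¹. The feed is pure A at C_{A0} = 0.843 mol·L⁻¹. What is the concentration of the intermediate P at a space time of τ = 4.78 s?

0.0853 mol·L⁻¹

The intermediate concentration in a first-order A→B→C sequence is C_P = k₁C_{A0}(e^(−k₁τ) − e^(−k₂τ))/(k₂−k₁).
e^(−k₁τ) = e^(−0.379×4.78) = e^(−1.812) = 0.1634; e^(−k₂τ) = e^(−4.546) = 0.01061.
C_P = 0.379×0.843/(0.951−0.379) × (0.1634−0.01061) = 0.5586×0.1528 = 0.08534 mol·L⁻¹.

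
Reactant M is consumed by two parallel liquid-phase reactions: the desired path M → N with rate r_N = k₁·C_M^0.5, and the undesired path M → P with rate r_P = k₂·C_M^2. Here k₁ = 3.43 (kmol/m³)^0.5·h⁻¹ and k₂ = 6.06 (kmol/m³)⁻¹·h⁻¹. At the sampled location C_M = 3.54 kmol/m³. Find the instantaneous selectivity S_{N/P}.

S_{N/P} = r_N/r_P = (k₁·C_M^0.5)/(k₂·C_M^2) = (k₁/k₂)·C_M^-1.5.
= (3.43×3.540^0.5) / (6.06×3.540^2) = 6.454/75.94 = 0.0850.

0.0850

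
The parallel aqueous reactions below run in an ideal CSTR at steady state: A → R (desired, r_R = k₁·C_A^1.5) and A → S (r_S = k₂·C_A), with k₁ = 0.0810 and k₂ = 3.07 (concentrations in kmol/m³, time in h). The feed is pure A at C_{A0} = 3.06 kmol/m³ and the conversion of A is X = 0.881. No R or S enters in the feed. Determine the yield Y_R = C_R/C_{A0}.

Exit C_A = C_{A0}(1−X) = 3.06×0.119 = 0.3641 kmol/m³.
A CSTR operates uniformly at the exit composition, giving r_R = 0.01780 and r_S = 1.118 (each k·C_A^n at C_A = 0.3641).
Fraction of consumed A going to R: r_R/(r_R+r_S) = 0.01567.
C_R = 0.01567·C_{A0}·X = 0.01567×3.06×0.881 = 0.0422 kmol/m³; Y_R = C_R/C_{A0} = 0.0138.

0.0138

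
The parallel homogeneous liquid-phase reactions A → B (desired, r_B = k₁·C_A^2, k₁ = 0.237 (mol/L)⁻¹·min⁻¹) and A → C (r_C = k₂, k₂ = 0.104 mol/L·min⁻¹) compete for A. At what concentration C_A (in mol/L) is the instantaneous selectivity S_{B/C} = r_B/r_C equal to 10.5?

S_{B/C} = (k₁/k₂)·C_A^2 ⇒ C_A = (S·k₂/k₁)^(0.5).
= (10.5×0.104/0.237)^(0.5) = (4.608)^(0.5) = 2.15 mol/L.

2.15 mol/L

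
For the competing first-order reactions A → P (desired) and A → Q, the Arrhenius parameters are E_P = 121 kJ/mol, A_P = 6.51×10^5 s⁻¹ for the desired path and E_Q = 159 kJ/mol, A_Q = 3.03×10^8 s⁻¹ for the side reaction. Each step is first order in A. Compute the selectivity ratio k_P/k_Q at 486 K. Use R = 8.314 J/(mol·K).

With equal orders, S_{P/Q} = k_P/k_Q = (A_P/A_Q)·exp[(E_Q−E_P)/(RT)].
(E_Q−E_P)/(RT) = (159−121)×10³/(8.314×486) = 38000/4041 = 9.405.
k_P/k_Q = (6.51×10^5/3.03×10^8)·exp(9.405) = 0.002149 × 12143 = 26.1.
Since E_P < E_Q, lowering the temperature improves selectivity toward P.

26.1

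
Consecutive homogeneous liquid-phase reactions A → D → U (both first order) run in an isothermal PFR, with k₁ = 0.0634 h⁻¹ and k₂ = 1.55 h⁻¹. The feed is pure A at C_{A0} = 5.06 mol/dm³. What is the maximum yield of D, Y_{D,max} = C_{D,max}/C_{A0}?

0.0357

At the optimum, C_{D,max}/C_{A0} = (k₁/k₂)^[k₂/(k₂−k₁)].
= (0.0634/1.55)^(1.55/(1.55−0.0634)) = (0.04090)^(1.043) = 0.03569.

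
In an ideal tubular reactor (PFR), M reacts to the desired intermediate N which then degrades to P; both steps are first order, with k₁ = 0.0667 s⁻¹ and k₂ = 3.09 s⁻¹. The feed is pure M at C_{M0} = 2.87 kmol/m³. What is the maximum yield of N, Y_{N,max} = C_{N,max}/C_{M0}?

0.0198

For a first-order series the maximum intermediate yield is C_{N,max}/C_{M0} = (k₁/k₂)^[k₂/(k₂−k₁)].
= (0.0667/3.09)^(3.09/(3.09−0.0667)) = (0.02159)^(1.022) = 0.01983.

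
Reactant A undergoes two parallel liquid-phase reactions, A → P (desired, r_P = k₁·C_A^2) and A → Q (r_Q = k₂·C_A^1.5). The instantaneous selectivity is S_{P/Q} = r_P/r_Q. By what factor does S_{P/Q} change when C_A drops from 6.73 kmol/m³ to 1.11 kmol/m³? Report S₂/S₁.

S_{P/Q} = (k₁/k₂)·C_A^0.5, so S₂/S₁ = (C_{A,2}/C_{A,1})^0.5.
= (1.11/6.73)^0.5 = (0.1649)^0.5 = 0.406.
Selectivity toward P falls as C_A falls — high-concentration operation is favoured.

0.406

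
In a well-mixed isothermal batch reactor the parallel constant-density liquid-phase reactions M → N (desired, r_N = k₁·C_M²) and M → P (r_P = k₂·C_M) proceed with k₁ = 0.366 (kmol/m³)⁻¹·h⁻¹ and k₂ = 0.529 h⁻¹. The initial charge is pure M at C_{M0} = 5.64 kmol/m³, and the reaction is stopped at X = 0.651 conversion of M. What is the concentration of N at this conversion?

2.62 kmol/m³

C_M = C_{M0}(1−X) = 1.968 kmol/m³.
Along a PFR/batch, dC_P/dC_M = −r_P/(r_N+r_P) = −k₂/(k₂+k₁·C_M).
Integrating from C_{M0} to C_M: C_P = (0.529/0.366)·ln[(0.529+0.366·5.64)/(0.529+0.366·1.97)] = 1.445·ln(2.593/1.249) = 1.055 kmol/m³.
Then C_N = (C_{M0}−C_M) − C_P = 3.672 − 1.055 = 2.616 kmol/m³.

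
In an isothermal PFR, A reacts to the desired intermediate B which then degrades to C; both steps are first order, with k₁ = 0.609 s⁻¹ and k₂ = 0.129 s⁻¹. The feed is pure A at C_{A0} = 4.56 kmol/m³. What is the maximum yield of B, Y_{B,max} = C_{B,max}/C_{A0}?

0.659

Evaluating C_B at τ_opt = ln(k₂/k₁)/(k₂−k₁) gives C_{B,max}/C_{A0} = (k₁/k₂)^[k₂/(k₂−k₁)].
= (0.609/0.129)^(0.129/(0.129−0.609)) = (4.721)^(-0.2688) = 0.6590.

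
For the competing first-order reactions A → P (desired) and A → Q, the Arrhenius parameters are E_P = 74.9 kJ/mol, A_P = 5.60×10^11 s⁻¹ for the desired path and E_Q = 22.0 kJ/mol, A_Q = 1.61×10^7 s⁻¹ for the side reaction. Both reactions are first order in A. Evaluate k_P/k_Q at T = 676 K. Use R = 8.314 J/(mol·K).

2.84

Since both paths have the same order in A, the concentration cancels and S_{P/Q} = k_P/k_Q = (A_P/A_Q)·exp[(E_Q−E_P)/(RT)].
(E_Q−E_P)/(RT) = (22.0−74.9)×10³/(8.314×676) = -52900/5620 = -9.412.
k_P/k_Q = (5.60×10^11/1.61×10^7)·exp(-9.412) = 34783 × 8.171×10^-5 = 2.84.
Since E_P > E_Q, raising the temperature improves selectivity toward P.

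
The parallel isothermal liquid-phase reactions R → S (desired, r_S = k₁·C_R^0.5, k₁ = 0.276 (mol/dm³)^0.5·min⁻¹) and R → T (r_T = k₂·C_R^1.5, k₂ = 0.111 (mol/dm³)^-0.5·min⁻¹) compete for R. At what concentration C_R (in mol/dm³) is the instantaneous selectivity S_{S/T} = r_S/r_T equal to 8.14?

0.305 mol/dm³

S_{S/T} = (k₁/k₂)·C_R⁻¹ ⇒ C_R = (S·k₂/k₁)^(-1).
= (8.14×0.111/0.276)^(-1) = (3.274)^(-1) = 0.305 mol/dm³.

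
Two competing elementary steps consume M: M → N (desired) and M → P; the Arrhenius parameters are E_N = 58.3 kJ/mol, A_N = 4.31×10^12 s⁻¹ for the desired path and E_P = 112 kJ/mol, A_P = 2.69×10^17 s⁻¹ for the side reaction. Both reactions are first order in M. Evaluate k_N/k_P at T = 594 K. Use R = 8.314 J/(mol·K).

0.846

Since both paths have the same order in M, the concentration cancels and S_{N/P} = k_N/k_P = (A_N/A_P)·exp[(E_P−E_N)/(RT)].
(E_P−E_N)/(RT) = (112−58.3)×10³/(8.314×594) = 53700/4939 = 10.87.
k_N/k_P = (4.31×10^12/2.69×10^17)·exp(10.87) = 1.602×10^-5 × 52771 = 0.846.
Since E_N < E_P, lowering the temperature improves selectivity toward N.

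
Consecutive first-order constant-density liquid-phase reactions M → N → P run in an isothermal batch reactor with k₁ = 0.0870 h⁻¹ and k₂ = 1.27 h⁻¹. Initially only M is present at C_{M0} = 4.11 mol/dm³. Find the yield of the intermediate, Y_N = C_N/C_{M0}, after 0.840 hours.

0.0431

The intermediate concentration in a first-order A→B→C sequence is C_N = k₁C_{M0}(e^(−k₁t) − e^(−k₂t))/(k₂−k₁).
e^(−k₁t) = e^(−0.0870×0.840) = e^(−0.07308) = 0.9295; e^(−k₂t) = e^(−1.067) = 0.3441.
C_N = 0.0870×4.11/(1.27−0.0870) × (0.9295−0.3441) = 0.3023×0.5854 = 0.1769 mol/dm³.
Y_N = C_N/C_{M0} = 0.1769/4.11 = 0.0431.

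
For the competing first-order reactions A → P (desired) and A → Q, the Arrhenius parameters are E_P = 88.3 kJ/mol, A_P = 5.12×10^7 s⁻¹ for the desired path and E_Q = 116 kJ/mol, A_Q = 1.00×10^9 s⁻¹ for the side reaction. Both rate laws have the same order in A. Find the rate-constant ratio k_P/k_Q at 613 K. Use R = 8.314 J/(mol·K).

Since both paths have the same order in A, the concentration cancels and S_{P/Q} = k_P/k_Q = (A_P/A_Q)·exp[(E_Q−E_P)/(RT)].
(E_Q−E_P)/(RT) = (116−88.3)×10³/(8.314×613) = 27700/5096 = 5.435.
k_P/k_Q = (5.12×10^7/1.00×10^9)·exp(5.435) = 0.05120 × 229.3 = 11.7.
Since E_P < E_Q, lowering the temperature improves selectivity toward P.

11.7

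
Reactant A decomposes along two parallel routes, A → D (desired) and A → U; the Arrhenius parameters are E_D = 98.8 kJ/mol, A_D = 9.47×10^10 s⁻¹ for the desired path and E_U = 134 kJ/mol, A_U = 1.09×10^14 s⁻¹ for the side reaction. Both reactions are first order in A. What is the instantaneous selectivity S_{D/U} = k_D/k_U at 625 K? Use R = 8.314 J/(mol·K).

With equal orders, S_{D/U} = k_D/k_U = (A_D/A_U)·exp[(E_U−E_D)/(RT)].
(E_U−E_D)/(RT) = (134−98.8)×10³/(8.314×625) = 35200/5196 = 6.774.
k_D/k_U = (9.47×10^10/1.09×10^14)·exp(6.774) = 8.688×10^-4 × 874.9 = 0.760.
Since E_D < E_U, lowering the temperature improves selectivity toward D.

0.760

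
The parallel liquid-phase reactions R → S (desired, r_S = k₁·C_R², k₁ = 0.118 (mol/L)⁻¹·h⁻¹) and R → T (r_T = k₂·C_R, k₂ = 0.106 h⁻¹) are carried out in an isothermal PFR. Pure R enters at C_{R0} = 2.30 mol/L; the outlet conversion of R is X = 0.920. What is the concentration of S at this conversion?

C_R = C_{R0}(1−X) = 0.1840 mol/L.
Along a PFR/batch, dC_T/dC_R = −r_T/(r_S+r_T) = −k₂/(k₂+k₁·C_R).
Integrating from C_{R0} to C_R: C_T = (0.106/0.118)·ln[(0.106+0.118·2.30)/(0.106+0.118·0.184)] = 0.8983·ln(0.3774/0.1277) = 0.9733 mol/L.
Then C_S = (C_{R0}−C_R) − C_T = 2.116 − 0.9733 = 1.143 mol/L.

1.14 mol/L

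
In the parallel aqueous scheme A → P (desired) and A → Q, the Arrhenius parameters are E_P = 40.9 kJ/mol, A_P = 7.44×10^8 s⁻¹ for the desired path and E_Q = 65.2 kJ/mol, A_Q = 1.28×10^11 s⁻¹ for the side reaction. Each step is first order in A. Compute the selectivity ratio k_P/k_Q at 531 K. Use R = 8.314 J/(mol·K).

1.43

Since both paths have the same order in A, the concentration cancels and S_{P/Q} = k_P/k_Q = (A_P/A_Q)·exp[(E_Q−E_P)/(RT)].
(E_Q−E_P)/(RT) = (65.2−40.9)×10³/(8.314×531) = 24300/4415 = 5.504.
k_P/k_Q = (7.44×10^8/1.28×10^11)·exp(5.504) = 0.005812 × 245.7 = 1.43.
Since E_P < E_Q, lowering the temperature improves selectivity toward P.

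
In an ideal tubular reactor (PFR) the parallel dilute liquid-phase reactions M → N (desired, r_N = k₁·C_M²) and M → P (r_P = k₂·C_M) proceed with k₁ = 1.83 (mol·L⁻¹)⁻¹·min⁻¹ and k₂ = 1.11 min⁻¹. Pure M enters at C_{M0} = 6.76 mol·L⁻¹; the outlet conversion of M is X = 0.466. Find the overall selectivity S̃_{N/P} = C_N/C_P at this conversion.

8.31

C_M = C_{M0}(1−X) = 3.610 mol·L⁻¹.
Along a PFR/batch, dC_P/dC_M = −r_P/(r_N+r_P) = −k₂/(k₂+k₁·C_M).
Integrating from C_{M0} to C_M: C_P = (1.11/1.83)·ln[(1.11+1.83·6.76)/(1.11+1.83·3.61)] = 0.6066·ln(13.48/7.716) = 0.3384 mol·L⁻¹.
Then C_N = (C_{M0}−C_M) − C_P = 3.150 − 0.3384 = 2.812 mol·L⁻¹.
S̃_{N/P} = C_N/C_P = 2.812/0.3384 = 8.31.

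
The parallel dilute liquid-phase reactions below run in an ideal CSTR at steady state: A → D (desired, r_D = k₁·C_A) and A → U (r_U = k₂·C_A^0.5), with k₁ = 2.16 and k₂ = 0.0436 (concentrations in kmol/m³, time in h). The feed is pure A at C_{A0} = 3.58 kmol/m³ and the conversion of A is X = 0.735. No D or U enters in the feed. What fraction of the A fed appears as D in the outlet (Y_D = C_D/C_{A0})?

Exit C_A = C_{A0}(1−X) = 3.58×0.265 = 0.9487 kmol/m³.
In a CSTR the entire volume is at exit conditions, so r_D = 2.16×0.9487 = 2.049 and r_U = 0.0436×0.9487^0.5 = 0.04247.
Fraction of consumed A going to D: r_D/(r_D+r_U) = 0.9797.
C_D = 0.9797·C_{A0}·X = 0.9797×3.58×0.735 = 2.58 kmol/m³; Y_D = C_D/C_{A0} = 0.720.

0.720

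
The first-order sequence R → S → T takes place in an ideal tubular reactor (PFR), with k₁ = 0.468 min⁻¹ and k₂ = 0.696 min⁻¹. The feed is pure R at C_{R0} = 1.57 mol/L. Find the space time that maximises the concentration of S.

1.74 min

For first-order series the maximum of C_S occurs at τ_opt = ln(k₂/k₁)/(k₂−k₁).
= ln(0.696/0.468)/(0.696−0.468) = ln(1.487)/0.2280 = 0.3969/0.2280 = 1.74 min.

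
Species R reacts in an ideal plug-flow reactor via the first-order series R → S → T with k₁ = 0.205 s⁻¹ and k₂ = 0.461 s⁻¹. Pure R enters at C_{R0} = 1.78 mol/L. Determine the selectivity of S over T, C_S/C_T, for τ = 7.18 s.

0.251

For first-order series with pure R initially, C_S(τ) = k₁C_{R0}/(k₂−k₁)·(e^(−k₁τ) − e^(−k₂τ)).
e^(−k₁τ) = e^(−0.205×7.18) = e^(−1.472) = 0.2295; e^(−k₂τ) = e^(−3.310) = 0.03652.
C_S = 0.205×1.78/(0.461−0.205) × (0.2295−0.03652) = 1.425×0.1930 = 0.2751 mol/L.
C_R = C_{R0}e^(−k₁τ) = 0.4085 mol/L, so C_T = C_{R0}−C_R−C_S = 1.096 mol/L; C_S/C_T = 0.251.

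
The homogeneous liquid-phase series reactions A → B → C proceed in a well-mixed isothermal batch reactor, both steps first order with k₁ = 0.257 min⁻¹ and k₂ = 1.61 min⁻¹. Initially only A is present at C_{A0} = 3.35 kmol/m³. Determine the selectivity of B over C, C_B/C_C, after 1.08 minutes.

The intermediate concentration in a first-order A→B→C sequence is C_B = k₁C_{A0}(e^(−k₁t) − e^(−k₂t))/(k₂−k₁).
e^(−k₁t) = e^(−0.257×1.08) = e^(−0.2776) = 0.7576; e^(−k₂t) = e^(−1.739) = 0.1757.
C_B = 0.257×3.35/(1.61−0.257) × (0.7576−0.1757) = 0.6363×0.5819 = 0.3703 kmol/m³.
C_A = C_{A0}e^(−k₁t) = 2.538 kmol/m³, so C_C = C_{A0}−C_A−C_B = 0.4417 kmol/m³; C_B/C_C = 0.838.

0.838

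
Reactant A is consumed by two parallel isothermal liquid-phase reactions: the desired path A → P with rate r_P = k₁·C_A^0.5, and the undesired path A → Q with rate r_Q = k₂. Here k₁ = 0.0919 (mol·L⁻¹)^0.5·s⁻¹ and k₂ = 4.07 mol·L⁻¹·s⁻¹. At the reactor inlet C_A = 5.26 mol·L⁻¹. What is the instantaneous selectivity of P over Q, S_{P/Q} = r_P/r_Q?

0.0518

S_{P/Q} = r_P/r_Q = (k₁·C_A^0.5)/(k₂) = (k₁/k₂)·C_A^0.5.
= (0.0919×5.260^0.5) / (4.07) = 0.2108/4.070 = 0.0518.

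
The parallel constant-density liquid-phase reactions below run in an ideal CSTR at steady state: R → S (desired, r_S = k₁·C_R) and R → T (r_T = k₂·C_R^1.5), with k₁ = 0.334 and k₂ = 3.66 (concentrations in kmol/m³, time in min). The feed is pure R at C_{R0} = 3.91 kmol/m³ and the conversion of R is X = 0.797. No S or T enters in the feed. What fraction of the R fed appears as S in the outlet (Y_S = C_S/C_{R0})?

0.0741

Exit C_R = C_{R0}(1−X) = 3.91×0.203 = 0.7937 kmol/m³.
In a CSTR the entire volume is at exit conditions, so r_S = 0.334×0.7937 = 0.2651 and r_T = 3.66×0.7937^1.5 = 2.588.
Fraction of consumed R going to S: r_S/(r_S+r_T) = 0.09291.
C_S = 0.09291·C_{R0}·X = 0.09291×3.91×0.797 = 0.290 kmol/m³; Y_S = C_S/C_{R0} = 0.0741.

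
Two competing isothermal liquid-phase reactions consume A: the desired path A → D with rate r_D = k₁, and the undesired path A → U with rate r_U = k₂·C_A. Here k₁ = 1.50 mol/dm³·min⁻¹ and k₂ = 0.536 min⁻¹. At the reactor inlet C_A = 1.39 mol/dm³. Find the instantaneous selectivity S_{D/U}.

2.01

S_{D/U} = r_D/r_U = (k₁)/(k₂·C_A) = (k₁/k₂)·C_A⁻¹.
= (1.50) / (0.536×1.390) = 1.500/0.7450 = 2.01.
The undesired path is higher order in A, so low C_A (CSTR or dilute feed) favours D.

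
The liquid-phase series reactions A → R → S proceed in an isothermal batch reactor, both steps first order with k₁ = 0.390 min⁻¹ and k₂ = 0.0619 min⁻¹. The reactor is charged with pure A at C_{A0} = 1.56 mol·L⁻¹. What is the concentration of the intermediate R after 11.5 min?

Solving the coupled first-order balances gives C_R(t) = [k₁/(k₂−k₁)]·C_{A0}·(e^(−k₁t) − e^(−k₂t)).
e^(−k₁t) = e^(−0.390×11.5) = e^(−4.485) = 0.01128; e^(−k₂t) = e^(−0.7118) = 0.4907.
C_R = 0.390×1.56/(0.0619−0.390) × (0.01128−0.4907) = (-1.854)×(-0.4795) = 0.8891 mol·L⁻¹.

0.889 mol·L⁻¹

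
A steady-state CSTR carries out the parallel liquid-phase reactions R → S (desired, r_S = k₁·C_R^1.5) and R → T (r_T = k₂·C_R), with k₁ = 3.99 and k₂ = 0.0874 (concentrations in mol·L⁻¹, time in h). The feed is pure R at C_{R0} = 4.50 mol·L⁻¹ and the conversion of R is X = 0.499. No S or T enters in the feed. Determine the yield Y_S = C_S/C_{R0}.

0.492

Exit C_R = C_{R0}(1−X) = 4.50×0.501 = 2.255 mol·L⁻¹.
In a CSTR the entire volume is at exit conditions, so r_S = 3.99×2.255^1.5 = 13.51 and r_T = 0.0874×2.255 = 0.1970.
Fraction of consumed R going to S: r_S/(r_S+r_T) = 0.9856.
C_S = 0.9856·C_{R0}·X = 0.9856×4.50×0.499 = 2.21 mol·L⁻¹; Y_S = C_S/C_{R0} = 0.492.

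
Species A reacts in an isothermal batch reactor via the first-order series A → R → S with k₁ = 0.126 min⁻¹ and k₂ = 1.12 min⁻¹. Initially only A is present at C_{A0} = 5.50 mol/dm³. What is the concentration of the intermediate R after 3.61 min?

0.430 mol/dm³

Solving the coupled first-order balances gives C_R(t) = [k₁/(k₂−k₁)]·C_{A0}·(e^(−k₁t) − e^(−k₂t)).
e^(−k₁t) = e^(−0.126×3.61) = e^(−0.4549) = 0.6345; e^(−k₂t) = e^(−4.043) = 0.01754.
C_R = 0.126×5.50/(1.12−0.126) × (0.6345−0.01754) = 0.6972×0.6170 = 0.4302 mol/dm³.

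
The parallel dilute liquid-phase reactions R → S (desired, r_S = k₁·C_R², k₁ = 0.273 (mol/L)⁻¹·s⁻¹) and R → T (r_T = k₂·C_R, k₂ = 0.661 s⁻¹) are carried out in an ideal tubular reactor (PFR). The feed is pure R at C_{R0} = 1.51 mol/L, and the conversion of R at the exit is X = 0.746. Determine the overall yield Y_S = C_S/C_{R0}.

C_R = C_{R0}(1−X) = 0.3835 mol/L.
Along a PFR/batch, dC_T/dC_R = −r_T/(r_S+r_T) = −k₂/(k₂+k₁·C_R).
Integrating from C_{R0} to C_R: C_T = (0.661/0.273)·ln[(0.661+0.273·1.51)/(0.661+0.273·0.384)] = 2.421·ln(1.073/0.7657) = 0.8175 mol/L.
Then C_S = (C_{R0}−C_R) − C_T = 1.126 − 0.8175 = 0.3090 mol/L.
Y_S = C_S/C_{R0} = 0.3090/1.51 = 0.205.

0.205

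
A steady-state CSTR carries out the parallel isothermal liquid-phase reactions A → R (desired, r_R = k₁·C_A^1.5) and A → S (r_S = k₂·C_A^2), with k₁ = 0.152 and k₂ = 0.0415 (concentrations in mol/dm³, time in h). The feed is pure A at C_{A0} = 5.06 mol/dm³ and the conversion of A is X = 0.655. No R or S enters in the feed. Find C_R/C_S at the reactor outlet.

2.77

Exit C_A = C_{A0}(1−X) = 5.06×0.345 = 1.746 mol/dm³.
In a CSTR the entire volume is at exit conditions, so r_R = 0.152×1.746^1.5 = 0.3506 and r_S = 0.0415×1.746^2 = 0.1265.
Overall selectivity = C_R/C_S = r_Rτ/(r_Sτ) = r_R/r_S = 2.77.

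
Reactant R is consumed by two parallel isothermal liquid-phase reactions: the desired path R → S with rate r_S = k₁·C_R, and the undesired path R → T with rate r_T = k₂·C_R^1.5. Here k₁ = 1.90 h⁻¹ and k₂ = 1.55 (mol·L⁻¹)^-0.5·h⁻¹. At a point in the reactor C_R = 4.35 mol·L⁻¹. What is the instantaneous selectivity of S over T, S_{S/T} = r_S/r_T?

0.588

S_{S/T} = r_S/r_T = (k₁·C_R)/(k₂·C_R^1.5) = (k₁/k₂)·C_R^-0.5.
= (1.90×4.350) / (1.55×4.350^1.5) = 8.265/14.06 = 0.588.
The undesired path is higher order in R, so low C_R (CSTR or dilute feed) favours S.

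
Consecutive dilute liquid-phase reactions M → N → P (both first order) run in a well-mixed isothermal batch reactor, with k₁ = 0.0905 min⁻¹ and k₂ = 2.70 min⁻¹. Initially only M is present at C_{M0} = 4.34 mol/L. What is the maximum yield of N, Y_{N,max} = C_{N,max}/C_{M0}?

Evaluating C_N at t_opt = ln(k₂/k₁)/(k₂−k₁) gives C_{N,max}/C_{M0} = (k₁/k₂)^[k₂/(k₂−k₁)].
= (0.0905/2.70)^(2.70/(2.70−0.0905)) = (0.03352)^(1.035) = 0.02979.

0.0298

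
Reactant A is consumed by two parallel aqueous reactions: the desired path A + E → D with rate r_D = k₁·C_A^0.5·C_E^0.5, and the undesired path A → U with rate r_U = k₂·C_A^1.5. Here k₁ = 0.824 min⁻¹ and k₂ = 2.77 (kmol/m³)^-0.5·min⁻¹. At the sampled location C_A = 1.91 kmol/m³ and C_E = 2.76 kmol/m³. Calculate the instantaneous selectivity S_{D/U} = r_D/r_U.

0.259

S_{D/U} = r_D/r_U = (k₁·C_A^0.5·C_E^0.5)/(k₂·C_A^1.5) = (k₁/k₂)·C_A⁻¹·C_E^0.5.
= (0.824×1.910^0.5×2.760^0.5) / (2.77×1.910^1.5) = 1.892/7.312 = 0.259.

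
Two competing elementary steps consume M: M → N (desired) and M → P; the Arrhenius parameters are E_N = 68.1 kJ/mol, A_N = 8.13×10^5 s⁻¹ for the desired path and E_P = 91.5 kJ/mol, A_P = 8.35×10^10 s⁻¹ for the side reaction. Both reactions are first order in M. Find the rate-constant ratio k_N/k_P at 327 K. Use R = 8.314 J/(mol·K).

0.0533

k_N/k_P = (A_N/A_P)·exp[−(E_N−E_P)/(RT)] = (A_N/A_P)·exp[(E_P−E_N)/(RT)].
(E_P−E_N)/(RT) = (91.5−68.1)×10³/(8.314×327) = 23400/2719 = 8.607.
k_N/k_P = (8.13×10^5/8.35×10^10)·exp(8.607) = 9.737×10^-6 × 5470 = 0.0533.
Since E_N < E_P, lowering the temperature improves selectivity toward N.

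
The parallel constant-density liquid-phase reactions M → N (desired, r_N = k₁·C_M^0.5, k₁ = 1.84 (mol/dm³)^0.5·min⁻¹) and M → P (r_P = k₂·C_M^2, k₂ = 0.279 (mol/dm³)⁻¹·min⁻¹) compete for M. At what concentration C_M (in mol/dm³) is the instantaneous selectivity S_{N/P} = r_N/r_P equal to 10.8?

0.720 mol/dm³

S_{N/P} = (k₁/k₂)·C_M^-1.5 ⇒ C_M = (S·k₂/k₁)^(1/(-1.5)).
= (10.8×0.279/1.84)^(-0.6667) = (1.638)^(-0.6667) = 0.720 mol/dm³.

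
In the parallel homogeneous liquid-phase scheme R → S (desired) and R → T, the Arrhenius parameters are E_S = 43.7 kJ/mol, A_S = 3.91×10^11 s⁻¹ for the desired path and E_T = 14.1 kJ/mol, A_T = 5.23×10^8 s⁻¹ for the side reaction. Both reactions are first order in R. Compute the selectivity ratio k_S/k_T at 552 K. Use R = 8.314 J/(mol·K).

1.18

Since both paths have the same order in R, the concentration cancels and S_{S/T} = k_S/k_T = (A_S/A_T)·exp[(E_T−E_S)/(RT)].
(E_T−E_S)/(RT) = (14.1−43.7)×10³/(8.314×552) = -29600/4589 = -6.450.
k_S/k_T = (3.91×10^11/5.23×10^8)·exp(-6.450) = 747.6 × 0.001581 = 1.18.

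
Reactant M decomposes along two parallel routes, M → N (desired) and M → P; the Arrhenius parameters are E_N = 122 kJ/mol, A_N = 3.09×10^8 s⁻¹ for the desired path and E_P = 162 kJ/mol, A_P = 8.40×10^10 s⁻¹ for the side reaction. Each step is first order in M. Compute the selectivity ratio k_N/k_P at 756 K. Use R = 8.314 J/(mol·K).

k_N/k_P = (A_N/A_P)·exp[−(E_N−E_P)/(RT)] = (A_N/A_P)·exp[(E_P−E_N)/(RT)].
(E_P−E_N)/(RT) = (162−122)×10³/(8.314×756) = 40000/6285 = 6.364.
k_N/k_P = (3.09×10^8/8.40×10^10)·exp(6.364) = 0.003679 × 580.5 = 2.14.
Since E_N < E_P, lowering the temperature improves selectivity toward N.

2.14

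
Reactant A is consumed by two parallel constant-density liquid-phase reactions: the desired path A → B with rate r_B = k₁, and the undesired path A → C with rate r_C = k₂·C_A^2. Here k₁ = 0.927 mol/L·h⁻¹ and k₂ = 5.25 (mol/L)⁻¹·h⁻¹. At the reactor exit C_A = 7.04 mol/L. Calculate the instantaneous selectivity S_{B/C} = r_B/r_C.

0.00356

S_{B/C} = r_B/r_C = (k₁)/(k₂·C_A^2) = (k₁/k₂)·C_A^-2.
= (0.927) / (5.25×7.040^2) = 0.9270/260.2 = 0.00356.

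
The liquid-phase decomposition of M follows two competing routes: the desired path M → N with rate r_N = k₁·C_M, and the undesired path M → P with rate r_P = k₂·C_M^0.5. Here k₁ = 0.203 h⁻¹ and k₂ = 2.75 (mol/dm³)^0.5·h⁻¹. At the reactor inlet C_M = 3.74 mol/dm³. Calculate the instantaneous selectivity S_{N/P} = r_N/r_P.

0.143

S_{N/P} = r_N/r_P = (k₁·C_M)/(k₂·C_M^0.5) = (k₁/k₂)·C_M^0.5.
= (0.203×3.740) / (2.75×3.740^0.5) = 0.7592/5.318 = 0.143.
Since the desired path is higher order in M, keeping C_M high (PFR or concentrated feed) favours N.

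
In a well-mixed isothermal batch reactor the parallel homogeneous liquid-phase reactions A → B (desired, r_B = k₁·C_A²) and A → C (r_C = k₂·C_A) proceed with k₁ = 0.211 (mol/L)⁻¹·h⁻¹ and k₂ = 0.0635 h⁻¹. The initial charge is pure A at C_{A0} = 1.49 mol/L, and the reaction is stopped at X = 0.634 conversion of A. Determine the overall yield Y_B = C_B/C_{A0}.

C_A = C_{A0}(1−X) = 0.5453 mol/L.
Along a PFR/batch, dC_C/dC_A = −r_C/(r_B+r_C) = −k₂/(k₂+k₁·C_A).
Integrating from C_{A0} to C_A: C_C = (0.0635/0.211)·ln[(0.0635+0.211·1.49)/(0.0635+0.211·0.545)] = 0.3009·ln(0.3779/0.1786) = 0.2256 mol/L.
Then C_B = (C_{A0}−C_A) − C_C = 0.9447 − 0.2256 = 0.7191 mol/L.
Y_B = C_B/C_{A0} = 0.7191/1.49 = 0.483.

0.483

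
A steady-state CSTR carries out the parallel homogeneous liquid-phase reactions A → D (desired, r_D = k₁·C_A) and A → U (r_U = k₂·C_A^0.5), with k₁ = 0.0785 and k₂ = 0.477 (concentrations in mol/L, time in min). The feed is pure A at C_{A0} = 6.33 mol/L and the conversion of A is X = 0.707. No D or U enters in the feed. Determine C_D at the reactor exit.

Exit C_A = C_{A0}(1−X) = 6.33×0.293 = 1.855 mol/L.
In a CSTR the entire volume is at exit conditions, so r_D = 0.0785×1.855 = 0.1456 and r_U = 0.477×1.855^0.5 = 0.6496.
Fraction of consumed A going to D: r_D/(r_D+r_U) = 0.1831.
C_D = 0.1831·C_{A0}·X = 0.1831×6.33×0.707 = 0.819 mol/L.

0.819 mol/L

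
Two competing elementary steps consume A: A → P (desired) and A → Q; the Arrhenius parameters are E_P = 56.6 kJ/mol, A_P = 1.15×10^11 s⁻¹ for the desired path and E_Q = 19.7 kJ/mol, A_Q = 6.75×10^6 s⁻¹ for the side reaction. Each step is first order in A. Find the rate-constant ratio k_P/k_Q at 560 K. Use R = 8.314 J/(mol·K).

6.16

k_P/k_Q = (A_P/A_Q)·exp[−(E_P−E_Q)/(RT)] = (A_P/A_Q)·exp[(E_Q−E_P)/(RT)].
(E_Q−E_P)/(RT) = (19.7−56.6)×10³/(8.314×560) = -36900/4656 = -7.926.
k_P/k_Q = (1.15×10^11/6.75×10^6)·exp(-7.926) = 17037 × 3.614×10^-4 = 6.16.
Since E_P > E_Q, raising the temperature improves selectivity toward P.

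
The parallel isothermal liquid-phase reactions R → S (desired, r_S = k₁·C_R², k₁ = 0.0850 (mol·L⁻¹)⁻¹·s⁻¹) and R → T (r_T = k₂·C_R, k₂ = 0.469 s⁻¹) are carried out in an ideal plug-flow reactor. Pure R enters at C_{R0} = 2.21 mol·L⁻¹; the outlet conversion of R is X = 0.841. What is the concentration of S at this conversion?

0.341 mol·L⁻¹

C_R = C_{R0}(1−X) = 0.3514 mol·L⁻¹.
Along a PFR/batch, dC_T/dC_R = −r_T/(r_S+r_T) = −k₂/(k₂+k₁·C_R).
Integrating from C_{R0} to C_R: C_T = (0.469/0.0850)·ln[(0.469+0.0850·2.21)/(0.469+0.0850·0.351)] = 5.518·ln(0.6568/0.4989) = 1.518 mol·L⁻¹.
Then C_S = (C_{R0}−C_R) − C_T = 1.859 − 1.518 = 0.3406 mol·L⁻¹.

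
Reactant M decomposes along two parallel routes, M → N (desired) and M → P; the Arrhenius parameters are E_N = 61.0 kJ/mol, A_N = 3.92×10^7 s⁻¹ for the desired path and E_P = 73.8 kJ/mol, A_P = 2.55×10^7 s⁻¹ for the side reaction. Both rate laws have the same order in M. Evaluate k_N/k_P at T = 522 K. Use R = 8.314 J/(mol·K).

29.4

With equal orders, S_{N/P} = k_N/k_P = (A_N/A_P)·exp[(E_P−E_N)/(RT)].
(E_P−E_N)/(RT) = (73.8−61.0)×10³/(8.314×522) = 12800/4340 = 2.949.
k_N/k_P = (3.92×10^7/2.55×10^7)·exp(2.949) = 1.537 × 19.09 = 29.4.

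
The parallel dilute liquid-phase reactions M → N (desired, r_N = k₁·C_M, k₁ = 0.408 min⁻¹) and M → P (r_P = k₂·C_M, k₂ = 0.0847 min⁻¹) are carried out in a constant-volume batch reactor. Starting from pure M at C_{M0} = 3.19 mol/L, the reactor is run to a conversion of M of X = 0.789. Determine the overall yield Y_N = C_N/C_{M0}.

C_M = C_{M0}(1−X) = 0.6731 mol/L.
Both paths are first order in M, so the instantaneous fraction to N is constant: dC_N/d(−C_M) = k₁/(k₁+k₂) = 0.8281.
C_N = 0.8281·(C_{M0}−C_M) = 0.8281×2.517 = 2.08 mol/L.
Y_N = C_N/C_{M0} = 2.084/3.19 = 0.653.

0.653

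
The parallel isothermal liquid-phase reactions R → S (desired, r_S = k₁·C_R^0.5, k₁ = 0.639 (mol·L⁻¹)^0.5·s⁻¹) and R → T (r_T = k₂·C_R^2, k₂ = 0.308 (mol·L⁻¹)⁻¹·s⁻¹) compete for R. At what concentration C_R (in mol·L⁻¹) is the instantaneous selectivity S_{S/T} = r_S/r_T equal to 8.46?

0.392 mol·L⁻¹

S_{S/T} = (k₁/k₂)·C_R^-1.5 ⇒ C_R = (S·k₂/k₁)^(1/(-1.5)).
= (8.46×0.308/0.639)^(-0.6667) = (4.078)^(-0.6667) = 0.392 mol·L⁻¹.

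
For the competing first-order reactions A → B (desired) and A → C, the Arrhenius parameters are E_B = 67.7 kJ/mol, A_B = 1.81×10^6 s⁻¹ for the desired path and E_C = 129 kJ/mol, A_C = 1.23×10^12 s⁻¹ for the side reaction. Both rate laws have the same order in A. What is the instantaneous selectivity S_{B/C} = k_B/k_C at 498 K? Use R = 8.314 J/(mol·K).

3.96

With equal orders, S_{B/C} = k_B/k_C = (A_B/A_C)·exp[(E_C−E_B)/(RT)].
(E_C−E_B)/(RT) = (129−67.7)×10³/(8.314×498) = 61300/4140 = 14.81.
k_B/k_C = (1.81×10^6/1.23×10^12)·exp(14.81) = 1.472×10^-6 × 2.691×10^6 = 3.96.
Since E_B < E_C, lowering the temperature improves selectivity toward B.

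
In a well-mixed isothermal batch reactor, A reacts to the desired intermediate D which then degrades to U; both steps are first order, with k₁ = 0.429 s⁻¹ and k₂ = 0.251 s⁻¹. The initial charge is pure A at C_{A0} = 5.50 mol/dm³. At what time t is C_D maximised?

3.01 s

Setting dC_D/dt = 0 gives t_opt = ln(k₂/k₁)/(k₂−k₁).
= ln(0.251/0.429)/(0.251−0.429) = ln(0.5851)/-0.1780 = -0.5360/-0.1780 = 3.01 s.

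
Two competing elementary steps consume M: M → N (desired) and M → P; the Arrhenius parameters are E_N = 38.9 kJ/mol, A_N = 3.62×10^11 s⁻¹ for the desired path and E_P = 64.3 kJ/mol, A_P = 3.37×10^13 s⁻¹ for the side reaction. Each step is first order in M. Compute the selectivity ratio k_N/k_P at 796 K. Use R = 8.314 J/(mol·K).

0.499

k_N/k_P = (A_N/A_P)·exp[−(E_N−E_P)/(RT)] = (A_N/A_P)·exp[(E_P−E_N)/(RT)].
(E_P−E_N)/(RT) = (64.3−38.9)×10³/(8.314×796) = 25400/6618 = 3.838.
k_N/k_P = (3.62×10^11/3.37×10^13)·exp(3.838) = 0.01074 × 46.43 = 0.499.
Since E_N < E_P, lowering the temperature improves selectivity toward N.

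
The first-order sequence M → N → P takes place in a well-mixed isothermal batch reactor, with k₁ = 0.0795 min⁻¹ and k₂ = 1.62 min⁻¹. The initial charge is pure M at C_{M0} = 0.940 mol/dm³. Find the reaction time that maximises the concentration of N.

The intermediate peaks when r₁ = r₂, i.e. k₁e^(−k₁t) = k₂e^(−k₂t), giving t_opt = ln(k₂/k₁)/(k₂−k₁).
= ln(1.62/0.0795)/(1.62−0.0795) = ln(20.38)/1.541 = 3.014/1.541 = 1.96 min.

1.96 min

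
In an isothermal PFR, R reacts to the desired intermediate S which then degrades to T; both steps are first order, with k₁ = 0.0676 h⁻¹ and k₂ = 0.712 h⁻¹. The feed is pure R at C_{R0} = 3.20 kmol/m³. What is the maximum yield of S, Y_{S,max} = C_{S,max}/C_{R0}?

0.0742

At the optimum, C_{S,max}/C_{R0} = (k₁/k₂)^[k₂/(k₂−k₁)].
= (0.0676/0.712)^(0.712/(0.712−0.0676)) = (0.09494)^(1.105) = 0.07417.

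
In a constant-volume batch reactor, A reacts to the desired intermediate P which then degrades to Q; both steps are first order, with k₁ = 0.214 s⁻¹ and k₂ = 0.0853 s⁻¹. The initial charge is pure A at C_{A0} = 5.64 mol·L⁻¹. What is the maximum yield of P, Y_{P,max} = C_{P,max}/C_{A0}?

0.544

Evaluating C_P at t_opt = ln(k₂/k₁)/(k₂−k₁) gives C_{P,max}/C_{A0} = (k₁/k₂)^[k₂/(k₂−k₁)].
= (0.214/0.0853)^(0.0853/(0.0853−0.214)) = (2.509)^(-0.6628) = 0.5436.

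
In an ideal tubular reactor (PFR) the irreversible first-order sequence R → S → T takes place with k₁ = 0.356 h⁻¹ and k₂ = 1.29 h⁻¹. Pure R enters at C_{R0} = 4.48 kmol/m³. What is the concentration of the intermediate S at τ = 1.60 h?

0.749 kmol/m³

Solving the coupled first-order balances gives C_S(τ) = [k₁/(k₂−k₁)]·C_{R0}·(e^(−k₁τ) − e^(−k₂τ)).
e^(−k₁τ) = e^(−0.356×1.60) = e^(−0.5696) = 0.5658; e^(−k₂τ) = e^(−2.064) = 0.1269.
C_S = 0.356×4.48/(1.29−0.356) × (0.5658−0.1269) = 1.708×0.4388 = 0.7493 kmol/m³.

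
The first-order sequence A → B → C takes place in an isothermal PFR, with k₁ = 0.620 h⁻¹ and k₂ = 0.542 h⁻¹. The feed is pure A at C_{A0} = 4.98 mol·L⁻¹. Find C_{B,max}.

1.96 mol·L⁻¹

Evaluating C_B at τ_opt = ln(k₂/k₁)/(k₂−k₁) gives C_{B,max}/C_{A0} = (k₁/k₂)^[k₂/(k₂−k₁)].
= (0.620/0.542)^(0.542/(0.542−0.620)) = (1.144)^(-6.949) = 0.3929.
C_{B,max} = 0.3929×4.98 = 1.96 mol·L⁻¹.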